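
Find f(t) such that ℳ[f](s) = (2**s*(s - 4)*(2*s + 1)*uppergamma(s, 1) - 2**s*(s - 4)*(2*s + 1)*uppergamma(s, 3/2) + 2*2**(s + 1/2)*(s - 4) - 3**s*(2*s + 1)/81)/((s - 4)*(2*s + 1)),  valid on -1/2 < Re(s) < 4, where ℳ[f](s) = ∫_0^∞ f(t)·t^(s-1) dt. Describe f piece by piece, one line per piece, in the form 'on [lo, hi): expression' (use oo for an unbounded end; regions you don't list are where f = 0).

slice at 2, 3, transform all 3 pieces, and sum them
on [0, 2): add ∫ sqrt(t)·t^(s-1) dt
∫ over [2, 3) of exp(-t/2)·t^(s-1) joins the sum
on [3, ∞): add ∫ t**(-4)·t^(s-1) dt

on [0, 2): sqrt(t)
on [2, 3): exp(-t/2)
on [3, oo): t**(-4)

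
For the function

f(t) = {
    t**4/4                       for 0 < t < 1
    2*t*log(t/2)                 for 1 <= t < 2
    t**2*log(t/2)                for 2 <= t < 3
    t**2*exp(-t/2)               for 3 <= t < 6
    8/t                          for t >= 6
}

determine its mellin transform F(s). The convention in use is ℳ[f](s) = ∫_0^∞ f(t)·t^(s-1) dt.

(48*2**s*(s - 1)*(s + 2)**2*(s + 4)*(2*s - (s + 2)**2 + 3)*uppergamma(s + 2, 3/2) - 48*2**s*(s - 1)*(s + 2)**2*(s + 4)*(2*s - (s + 2)**2 + 3)*uppergamma(s + 2, 3) + 48*2**s*(s - 1)*(s + 2)**2*(s + 4) + 48*2**s*(s - 1)*(s + 4)*(2*s - (s + 2)**2 + 3) + 3**s*(s - 1)*(s + 2)*(s + 4)*(-108*log(2) + 108*log(3))*(2*s - (s + 2)**2 + 3) - 108*3**s*(s - 1)*(s + 4)*(2*s - (s + 2)**2 + 3) - 16*6**s*(s + 2)**2*(s + 4)*(2*s - (s + 2)**2 + 3) - 24*(s - 1)*(s + 2)**3*(s + 4)*log(2) - 24*(s - 1)*(s + 2)**2*(s + 4) + 24*(s - 1)*(s + 2)**2*(s + 4)*log(2) + 3*(s - 1)*(s + 2)**2*(2*s - (s + 2)**2 + 3))/(12*(s - 1)*(s + 2)**2*(s + 4)*(2*s - (s + 2)**2 + 3))
  -4 < Re(s) < 1

remove the shared t-power first: t**2/4 on [0, 1); 2*log(t/2)/t on [1, 2); log(t/2) on [2, 3); …
remove the common scale on t first: t**2 on [0, 1/2); log(t)/t on [1/2, 1); log(t) on [1, 3/2); …
slice at 1, 2, 3, 6, transform all 5 pieces, and sum them
[0, 1) adds the kernel integral of t**4/4
segment 1 to 2 holds 2*t*log(t/2); add its integral
for t in [2, 3): the term is ∫ t**2*log(t/2)·t^(s-1)
between 3 and 6 the integrand is t**2*exp(-t/2)·t^(s-1)
segment 6 to ∞ holds 8/t; add its integral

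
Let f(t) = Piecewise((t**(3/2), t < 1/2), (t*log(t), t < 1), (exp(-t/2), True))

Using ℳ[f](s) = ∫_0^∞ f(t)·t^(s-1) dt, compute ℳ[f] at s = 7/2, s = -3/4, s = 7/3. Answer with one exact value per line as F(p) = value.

slice at 1/2, 1, transform all 3 pieces, and sum them
segment [0, 1/2) carries t**(3/2); integrate it
piece [1/2, 1): integrate t*log(t) against the kernel
on [1, ∞) integrate f = exp(-t/2) against the kernel

F(7/2) = -559/12960 + sqrt(2)/648 + sqrt(2)*log(2)/144 + 15*sqrt(2)*sqrt(pi)*erfc(sqrt(2)/2) + 42*exp(-1/2)
F(-3/4) = 2**(3/4)*(-96*2**(1/4) + 3*sqrt(2)*uppergamma(-3/4, 1/2) + 4*sqrt(2) + 24*log(2) + 96)/12
F(7/3) = 2**(2/3)*(-1656*2**(1/3) + 207 + 300*sqrt(2) + 690*log(2) + 73600*2**(2/3)*uppergamma(7/3, 1/2))/36800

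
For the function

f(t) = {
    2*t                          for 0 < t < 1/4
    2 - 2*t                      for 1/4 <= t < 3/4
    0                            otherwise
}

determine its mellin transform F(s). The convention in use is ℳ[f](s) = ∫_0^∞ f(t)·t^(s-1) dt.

peel off the common scale on t: t on [0, 1/2); 2 - t on [1/2, 3/2)
summing 2 kernel integrals split by 1/4 yields ℳ[f](s)
for t in [0, 1/4): the term is ∫ 2*t·t^(s-1)
the [1/4, 3/4) slice contributes ∫ (2 - 2*t)·t^(s-1) dt

(3**s*s + 4*3**s - 2*s - 4)/(2*2**(2*s)*s*(s + 1))
  Re(s) > -1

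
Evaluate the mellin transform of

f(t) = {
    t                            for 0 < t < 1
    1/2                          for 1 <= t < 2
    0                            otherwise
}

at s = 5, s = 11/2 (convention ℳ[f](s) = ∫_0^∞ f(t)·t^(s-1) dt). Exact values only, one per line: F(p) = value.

decompose at 1; ℳ[f](s) sums the 2 pieces' integrals
on [0, 1): add ∫ t·t^(s-1) dt
∫ 1/2·t^(s-1) over [1, 2)

F(5) = 49/15
F(11/2) = 9/143 + 32*sqrt(2)/11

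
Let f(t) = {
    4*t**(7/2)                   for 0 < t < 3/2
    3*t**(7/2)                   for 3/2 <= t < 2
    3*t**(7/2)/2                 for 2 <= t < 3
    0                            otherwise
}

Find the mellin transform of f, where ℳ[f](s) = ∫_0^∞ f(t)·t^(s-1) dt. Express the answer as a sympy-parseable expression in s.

decompose at 3/2, 2; ℳ[f](s) sums the 3 pieces' integrals
∫ 4*t**(7/2)·t^(s-1) over [0, 3/2)
segment [3/2, 2) carries 3*t**(7/2); integrate it
segment [2, 3) carries 3*t**(7/2)/2; integrate it

(3*2**(s + 7/2) + 3*3**(s + 7/2) + 2*(3/2)**(s + 7/2))/(2*s + 7)
  Re(s) > -7/2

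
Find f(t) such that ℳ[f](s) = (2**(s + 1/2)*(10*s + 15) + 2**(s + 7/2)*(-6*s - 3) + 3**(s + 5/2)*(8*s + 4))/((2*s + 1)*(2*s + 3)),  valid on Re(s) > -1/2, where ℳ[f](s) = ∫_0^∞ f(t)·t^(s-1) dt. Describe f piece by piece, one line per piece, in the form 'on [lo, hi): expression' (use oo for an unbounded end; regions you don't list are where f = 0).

decompose at 2; ℳ[f](s) sums the 2 pieces' integrals
segment [0, 2) carries 5*sqrt(t)/2; integrate it
between 2 and 3 the integrand is 6*t**(3/2)·t^(s-1)

on [0, 2): 5*sqrt(t)/2
on [2, 3): 6*t**(3/2)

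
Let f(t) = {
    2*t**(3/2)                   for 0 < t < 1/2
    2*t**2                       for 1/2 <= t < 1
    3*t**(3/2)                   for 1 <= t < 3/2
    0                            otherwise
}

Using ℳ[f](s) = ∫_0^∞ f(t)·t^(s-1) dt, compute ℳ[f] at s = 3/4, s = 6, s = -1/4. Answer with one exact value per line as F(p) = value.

F(3/4) = -20/33 - 2**(1/4)/11 + 2**(3/4)/9 + 3*2**(3/4)*3**(1/4)/2
F(6) = -773/5120 + sqrt(2)/960 + 2187*sqrt(6)/640
F(-1/4) = -44/35 - 2*2**(1/4)/7 + 2*2**(3/4)/5 + 9*2**(3/4)*3**(1/4)/5

f breaks at 1/2, 1 into 3 integrals to sum
over [0, 1/2), the kernel integral of 2*t**(3/2) enters the sum
the [1/2, 1) slice contributes ∫ 2*t**2·t^(s-1) dt
the [1, 3/2) slice contributes ∫ 3*t**(3/2)·t^(s-1) dt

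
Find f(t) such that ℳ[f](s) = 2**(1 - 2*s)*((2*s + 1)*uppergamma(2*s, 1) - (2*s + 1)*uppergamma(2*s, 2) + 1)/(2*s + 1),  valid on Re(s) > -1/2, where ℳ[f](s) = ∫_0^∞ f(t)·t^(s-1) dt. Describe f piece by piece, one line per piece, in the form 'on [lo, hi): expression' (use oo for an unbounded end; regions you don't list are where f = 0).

back out the power substitution: 2*t on [0, 1/2); exp(-2*t) on [1/2, 1)
invert the common scale on t to get t on [0, 1); exp(-t) on [1, 2)
cuts at 1/4: linearity sums the 2 kernel integrals
between 0 and 1/4 the integrand is 2*sqrt(t)·t^(s-1)
between 1/4 and 1 the integrand is exp(-2*sqrt(t))·t^(s-1)

on [0, 1/4): 2*sqrt(t)
on [1/4, 1): exp(-2*sqrt(t))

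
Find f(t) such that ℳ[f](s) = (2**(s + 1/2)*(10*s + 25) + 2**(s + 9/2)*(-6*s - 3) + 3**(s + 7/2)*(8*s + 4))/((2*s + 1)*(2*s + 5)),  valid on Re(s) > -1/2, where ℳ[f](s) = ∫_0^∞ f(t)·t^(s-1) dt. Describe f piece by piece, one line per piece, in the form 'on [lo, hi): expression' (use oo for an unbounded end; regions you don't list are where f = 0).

the 2 pieces separated at 2 each add one integral
∫ 5*sqrt(t)/2·t^(s-1) over [0, 2)
segment 2 to 3 holds 6*t**(5/2); add its integral

on [0, 2): 5*sqrt(t)/2
on [2, 3): 6*t**(5/2)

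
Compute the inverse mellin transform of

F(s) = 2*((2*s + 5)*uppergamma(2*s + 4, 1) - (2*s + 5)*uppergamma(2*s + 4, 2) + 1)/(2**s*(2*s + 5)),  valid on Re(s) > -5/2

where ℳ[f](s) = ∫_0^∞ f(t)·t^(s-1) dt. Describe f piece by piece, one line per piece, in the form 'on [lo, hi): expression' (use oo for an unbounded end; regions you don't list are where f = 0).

on [0, 1/2): 4*sqrt(2)*t**(5/2)
on [1/2, 2): 4*t**2*exp(-sqrt(2)*sqrt(t))

reversing the common scale on t: t**(5/2) on [0, 1); t**2*exp(-sqrt(t)) on [1, 4)
remove the shared t-power first: sqrt(t) on [0, 1); exp(-sqrt(t)) on [1, 4)
reversing the power substitution: t on [0, 1); exp(-t) on [1, 2)
along the cuts 1/2, ℳ[f](s) splits into 2 integrals
piece [0, 1/2): integrate 4*sqrt(2)*t**(5/2) against the kernel
on [1/2, 2) integrate f = 4*t**2*exp(-sqrt(2)*sqrt(t)) against the kernel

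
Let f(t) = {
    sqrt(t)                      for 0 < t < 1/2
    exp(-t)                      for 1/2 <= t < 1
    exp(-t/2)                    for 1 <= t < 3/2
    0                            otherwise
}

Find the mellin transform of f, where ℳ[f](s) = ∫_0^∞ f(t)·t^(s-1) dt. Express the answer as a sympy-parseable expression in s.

slice at 1/2, 1, transform all 3 pieces, and sum them
piece [0, 1/2): integrate sqrt(t) against the kernel
segment 1/2 to 1 holds exp(-t); add its integral
between 1 and 3/2 the integrand is exp(-t/2)·t^(s-1)

(2**s*(2*s + 1)*uppergamma(s, 1/2) - 2**s*(2*s + 1)*uppergamma(s, 1) + 4**s*(2*s + 1)*uppergamma(s, 1/2) - 4**s*(2*s + 1)*uppergamma(s, 3/4) + sqrt(2))/(2**s*(2*s + 1))
  Re(s) > -1/2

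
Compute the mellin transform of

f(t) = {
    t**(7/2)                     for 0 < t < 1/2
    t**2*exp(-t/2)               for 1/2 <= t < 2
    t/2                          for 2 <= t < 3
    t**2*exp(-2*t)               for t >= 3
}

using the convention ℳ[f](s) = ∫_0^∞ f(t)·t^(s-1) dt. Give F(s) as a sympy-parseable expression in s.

(4*24**s*(s + 1)*(2*s + 7)*uppergamma(s + 2, 1/4) - 4*24**s*(s + 1)*(2*s + 7)*uppergamma(s + 2, 1) - 24**s*(2*s + 7) + 3*6**(2*s)*(2*s + 7)/2 + 6**s*(s + 1)*(2*s + 7)*uppergamma(s + 2, 6)/4 + sqrt(2)*6**s*(s + 1)/8)/(12**s*(s + 1)*(2*s + 7))
  Re(s) > -7/2

invert the shared t-power to get t**(3/2) on [0, 1/2); exp(-t/2) on [1/2, 2); 1/(2*t) on [2, 3); …
along the cuts 1/2, 2, 3, ℳ[f](s) splits into 4 integrals
on [0, 1/2): add ∫ t**(7/2)·t^(s-1) dt
on [1/2, 2): add ∫ t**2*exp(-t/2)·t^(s-1) dt
∫ t/2·t^(s-1) over [2, 3)
on [3, ∞) integrate f = t**2*exp(-2*t) against the kernel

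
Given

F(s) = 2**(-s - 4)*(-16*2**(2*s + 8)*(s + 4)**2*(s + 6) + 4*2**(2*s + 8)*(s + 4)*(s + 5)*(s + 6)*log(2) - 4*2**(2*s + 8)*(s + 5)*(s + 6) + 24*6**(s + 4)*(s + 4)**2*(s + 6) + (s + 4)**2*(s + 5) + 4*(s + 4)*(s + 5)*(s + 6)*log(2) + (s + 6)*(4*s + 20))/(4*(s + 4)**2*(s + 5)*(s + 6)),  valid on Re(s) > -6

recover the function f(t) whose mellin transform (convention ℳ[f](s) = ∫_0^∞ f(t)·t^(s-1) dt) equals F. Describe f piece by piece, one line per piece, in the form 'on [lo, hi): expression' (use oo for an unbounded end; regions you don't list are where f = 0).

on [0, 1/2): t**6
on [1/2, 2): t**4*log(t)
on [2, 3): 2*t**5

undo the shared t-power: t**4 on [0, 1/2); t**2*log(t) on [1/2, 2); 2*t**3 on [2, 3)
remove the shared t-power first: t**2 on [0, 1/2); log(t) on [1/2, 2); 2*t on [2, 3)
along the cuts 1/2, 2, ℳ[f](s) splits into 3 integrals
segment [0, 1/2) carries t**6; integrate it
[1/2, 2) adds the kernel integral of t**4*log(t)
on [2, 3) integrate f = 2*t**5 against the kernel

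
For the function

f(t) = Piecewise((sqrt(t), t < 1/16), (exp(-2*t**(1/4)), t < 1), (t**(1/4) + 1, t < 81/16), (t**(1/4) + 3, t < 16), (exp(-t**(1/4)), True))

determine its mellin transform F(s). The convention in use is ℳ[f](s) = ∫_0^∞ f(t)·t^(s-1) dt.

(40*2**(8*s)*s*(2*s + 1) + 6*2**(8*s)*(2*s + 1) + 8*2**(4*s)*s*(2*s + 1)*(4*s + 1)*uppergamma(4*s, 2) - 16*2**(4*s)*s*(2*s + 1) - 2*2**(4*s)*(2*s + 1) - 16*81**s*s*(2*s + 1) - 4*81**s*(2*s + 1) + 8*s*(2*s + 1)*(4*s + 1)*uppergamma(4*s, 1) - 8*s*(2*s + 1)*(4*s + 1)*uppergamma(4*s, 2) + s*(4*s + 1))/(2*2**(4*s)*s*(2*s + 1)*(4*s + 1))
  Re(s) > -1/2

reversing the power substitution: t on [0, 1/4); exp(-2*sqrt(t)) on [1/4, 1); sqrt(t) + 1 on [1, 9/4); …
undo the power substitution: t**2 on [0, 1/2); exp(-2*t) on [1/2, 1); t + 1 on [1, 3/2); …
the 5 pieces separated at 1/16, 1, 81/16, 16 each add one integral
over [0, 1/16), the kernel integral of sqrt(t) enters the sum
segment [1/16, 1) carries exp(-2*t**(1/4)); integrate it
on [1, 81/16) integrate f = (t**(1/4) + 1) against the kernel
piece [81/16, 16): integrate (t**(1/4) + 3) against the kernel
over [16, ∞), the kernel integral of exp(-t**(1/4)) enters the sum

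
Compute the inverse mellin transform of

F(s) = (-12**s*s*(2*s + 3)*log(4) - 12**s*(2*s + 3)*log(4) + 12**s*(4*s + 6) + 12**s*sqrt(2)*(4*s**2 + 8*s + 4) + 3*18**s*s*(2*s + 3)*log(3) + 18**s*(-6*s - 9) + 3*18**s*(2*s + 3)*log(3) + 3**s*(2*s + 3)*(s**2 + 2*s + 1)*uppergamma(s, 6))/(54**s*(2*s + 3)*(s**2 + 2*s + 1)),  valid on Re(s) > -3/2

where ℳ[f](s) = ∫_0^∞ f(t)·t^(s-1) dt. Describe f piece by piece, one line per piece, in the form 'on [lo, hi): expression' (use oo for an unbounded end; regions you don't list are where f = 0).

on [0, 2/9): 27*t**(3/2)
on [2/9, 1/3): 9*t*log(9*t)
on [1/3, oo): exp(-18*t)

strip the common scale on t: 27*sqrt(2)*t**(3/2)/4 on [0, 4/9); 9*t*log(9*t/2)/2 on [4/9, 2/3); exp(-9*t) on [2/3, ∞)
reversing the common scale on t: 3*sqrt(3)*t**(3/2) on [0, 2/3); 3*t*log(3*t) on [2/3, 1); exp(-6*t) on [1, ∞)
reversing the common scale on t: t**(3/2) on [0, 2); t*log(t) on [2, 3); exp(-2*t) on [3, ∞)
linearity at 2/9, 1/3 turns ℳ[f](s) into 3 summed integrals
segment 0 to 2/9 holds 27*t**(3/2); add its integral
∫ over [2/9, 1/3) of 9*t*log(9*t)·t^(s-1) joins the sum
[1/3, ∞) adds the kernel integral of exp(-18*t)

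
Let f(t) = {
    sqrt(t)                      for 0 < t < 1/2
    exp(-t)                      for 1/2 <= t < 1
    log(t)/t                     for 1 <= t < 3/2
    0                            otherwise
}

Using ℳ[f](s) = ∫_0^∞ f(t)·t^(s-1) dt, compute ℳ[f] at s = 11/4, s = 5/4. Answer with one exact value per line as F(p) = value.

f breaks at 1/2, 1 into 3 integrals to sum
between 0 and 1/2 the integrand is sqrt(t)·t^(s-1)
segment [1/2, 1) carries exp(-t); integrate it
∫ over [1, 3/2) of log(t)/t·t^(s-1) joins the sum

F(11/4) = -uppergamma(11/4, 1) - 12*2**(1/4)*3**(3/4)/49 + 2**(3/4)/52 + 16/49 + log(3**(3*2**(1/4)*3**(3/4)/7)/2**(3*2**(1/4)*3**(3/4)/7)) + uppergamma(11/4, 1/2)
F(5/4) = -8*2**(3/4)*3**(1/4) - uppergamma(5/4, 1) + 2**(1/4)/7 + uppergamma(5/4, 1/2) + log(3**(2*2**(3/4)*3**(1/4))/2**(2*2**(3/4)*3**(1/4))) + 16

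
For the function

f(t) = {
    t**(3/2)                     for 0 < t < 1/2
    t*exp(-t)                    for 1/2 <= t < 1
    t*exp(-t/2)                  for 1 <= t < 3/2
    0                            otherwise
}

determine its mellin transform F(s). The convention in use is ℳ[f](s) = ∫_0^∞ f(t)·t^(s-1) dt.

the shared t-power comes off first: t**(5/2) on [0, 1/2); t**2*exp(-t) on [1/2, 1); t**2*exp(-t/2) on [1, 3/2)
reversing the shared t-power: sqrt(t) on [0, 1/2); exp(-t) on [1/2, 1); exp(-t/2) on [1, 3/2)
slice at 1/2, 1, transform all 3 pieces, and sum them
segment 0 to 1/2 holds t**(3/2); add its integral
∫ t*exp(-t)·t^(s-1) over [1/2, 1)
over [1, 3/2), the kernel integral of t*exp(-t/2) enters the sum

(4*2**(2*s)*(2*s + 3)*uppergamma(s + 1, 1/2) - 4*2**(2*s)*(2*s + 3)*uppergamma(s + 1, 3/4) + 2*2**s*(2*s + 3)*uppergamma(s + 1, 1/2) - 2*2**s*(2*s + 3)*uppergamma(s + 1, 1) + sqrt(2))/(2*2**s*(2*s + 3))
  Re(s) > -3/2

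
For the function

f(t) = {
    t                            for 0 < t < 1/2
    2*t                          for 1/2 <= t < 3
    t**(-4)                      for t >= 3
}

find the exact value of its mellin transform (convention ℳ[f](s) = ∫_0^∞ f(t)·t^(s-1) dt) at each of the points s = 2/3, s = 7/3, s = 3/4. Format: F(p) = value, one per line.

summing 3 kernel integrals split by 1/2, 3 yields ℳ[f](s)
on [0, 1/2): add ∫ t·t^(s-1) dt
[1/2, 3) adds the kernel integral of 2*t
∫ t**(-4)·t^(s-1) over [3, ∞)

F(2/3) = 2**(1/3)*(-81 + 973*6**(2/3))/540
F(7/3) = 2**(2/3)*(-9 + 3904*6**(1/3))/480
F(3/4) = 2**(1/4)*(-1053 + 12650*6**(3/4))/7371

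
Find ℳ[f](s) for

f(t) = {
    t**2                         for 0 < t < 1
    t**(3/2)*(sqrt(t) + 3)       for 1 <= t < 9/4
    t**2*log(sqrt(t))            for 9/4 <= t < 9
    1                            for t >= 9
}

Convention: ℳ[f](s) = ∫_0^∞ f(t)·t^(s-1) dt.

2**(-2*s - 3)*(-324*2**(2*s + 3)*s*(2*s + 3)*(4*s + (2*s + 3)**2 + 7) - 324*2**(2*s + 3)*s*(4*s + (2*s + 3)**2 + 7) - 324*3**(2*s + 3)*s*(s + 2)*(2*s + 3)**2*log(3) + 324*3**(2*s + 3)*s*(s + 2)*(2*s + 3)**2*log(2) - 324*3**(2*s + 3)*s*(s + 2)*(2*s + 3)*log(3) + 324*3**(2*s + 3)*s*(s + 2)*(2*s + 3)*log(2) + 324*3**(2*s + 3)*s*(s + 2)*(2*s + 3) + 486*3**(2*s + 3)*s*(2*s + 3)*(4*s + (2*s + 3)**2 + 7) + 324*3**(2*s + 3)*s*(4*s + (2*s + 3)**2 + 7) + 648*6**(2*s + 3)*s*(s + 2)*(2*s + 3)**2*log(3) - 648*6**(2*s + 3)*s*(s + 2)*(2*s + 3) + 648*6**(2*s + 3)*s*(s + 2)*(2*s + 3)*log(3) - 4*6**(2*s + 3)*(s + 2)*(2*s + 3)*(4*s + (2*s + 3)**2 + 7))/(108*s*(s + 2)*(2*s + 3)*(4*s + (2*s + 3)**2 + 7))
  -2 < Re(s) < 0

the shared t-power comes off first: 1 on [0, 1); (sqrt(t) + 3)/sqrt(t) on [1, 9/4); log(sqrt(t)) on [9/4, 9); …
the power substitution comes off first: 1 on [0, 1); (t + 3)/t on [1, 3/2); log(t) on [3/2, 3); …
back out the shared t-power: t on [0, 1); t + 3 on [1, 3/2); t*log(t) on [3/2, 3); …
cuts at 1, 9/4, 9: linearity sums the 4 kernel integrals
over [0, 1), the kernel integral of t**2 enters the sum
∫ t**(3/2)*(sqrt(t) + 3)·t^(s-1) over [1, 9/4)
segment [9/4, 9) carries t**2*log(sqrt(t)); integrate it
∫ 1·t^(s-1) over [9, ∞)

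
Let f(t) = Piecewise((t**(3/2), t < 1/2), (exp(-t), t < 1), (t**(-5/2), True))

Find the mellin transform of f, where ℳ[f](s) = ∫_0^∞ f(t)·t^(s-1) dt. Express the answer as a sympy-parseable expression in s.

linearity at 1/2, 1 turns ℳ[f](s) into 3 summed integrals
∫ over [0, 1/2) of t**(3/2)·t^(s-1) joins the sum
segment [1/2, 1) carries exp(-t); integrate it
on [1, ∞): add ∫ t**(-5/2)·t^(s-1) dt

(2*2**s*(2*s - 5)*(2*s + 3)*uppergamma(s, 1/2) - 2*2**s*(2*s - 5)*(2*s + 3)*uppergamma(s, 1) - 4*2**s*(2*s + 3) + sqrt(2)*(2*s - 5))/(2*2**s*(2*s - 5)*(2*s + 3))
  -3/2 < Re(s) < 5/2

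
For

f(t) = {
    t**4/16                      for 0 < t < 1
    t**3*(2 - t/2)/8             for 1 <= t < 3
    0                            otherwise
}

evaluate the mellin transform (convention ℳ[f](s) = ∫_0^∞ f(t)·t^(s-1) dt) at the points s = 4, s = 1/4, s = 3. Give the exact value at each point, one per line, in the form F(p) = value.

F(4) = 24039/896
F(1/4) = -21/442 + 783*3**(1/4)/884
F(3) = 3637/336

back out the common scale on t: t**4 on [0, 1/2); t**3*(2 - t) on [1/2, 3/2)
undo the shared t-power: t**2 on [0, 1/2); t*(2 - t) on [1/2, 3/2)
invert the shared t-power to get t on [0, 1/2); 2 - t on [1/2, 3/2)
integrate the 2 segments split at 1, then add the results
between 0 and 1 the integrand is t**4/16·t^(s-1)
on [1, 3): add ∫ t**3*(2 - t/2)/8·t^(s-1) dt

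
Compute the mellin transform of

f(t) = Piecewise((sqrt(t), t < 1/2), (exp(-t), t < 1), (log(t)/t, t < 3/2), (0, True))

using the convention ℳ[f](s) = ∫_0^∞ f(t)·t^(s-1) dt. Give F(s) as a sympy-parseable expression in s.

breakpoints 1/2, 1: one integral from each of the 3 segments
on [0, 1/2): add ∫ sqrt(t)·t^(s-1) dt
∫ exp(-t)·t^(s-1) over [1/2, 1)
on [1, 3/2): add ∫ log(t)/t·t^(s-1) dt

(3*2**s*(2*s + 1)*(s**2 - 2*s + 1)*uppergamma(s, 1/2) - 3*2**s*(2*s + 1)*(s**2 - 2*s + 1)*uppergamma(s, 1) + 3*2**s*(2*s + 1) + 3**s*s*(2*s + 1)*(-2*log(2) + 2*log(3)) - 2*3**s*(2*s + 1) + 3**s*(2*s + 1)*(-2*log(3) + 2*log(2)) + 3*sqrt(2)*(s**2 - 2*s + 1))/(3*2**s*(2*s + 1)*(s**2 - 2*s + 1))
  Re(s) > -1/2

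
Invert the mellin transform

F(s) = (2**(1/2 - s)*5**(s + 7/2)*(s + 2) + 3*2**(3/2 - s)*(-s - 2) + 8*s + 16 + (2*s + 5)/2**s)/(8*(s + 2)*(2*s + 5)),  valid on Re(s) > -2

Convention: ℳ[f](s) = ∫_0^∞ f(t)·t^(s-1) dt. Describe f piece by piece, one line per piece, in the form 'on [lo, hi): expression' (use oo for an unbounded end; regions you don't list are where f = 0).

decompose at 1/2, 1; ℳ[f](s) sums the 3 pieces' integrals
piece [0, 1/2): integrate t**2/2 against the kernel
piece [1/2, 1): integrate 3*t**(5/2) against the kernel
on [1, 5/2) integrate f = 5*t**(5/2)/2 against the kernel

on [0, 1/2): t**2/2
on [1/2, 1): 3*t**(5/2)
on [1, 5/2): 5*t**(5/2)/2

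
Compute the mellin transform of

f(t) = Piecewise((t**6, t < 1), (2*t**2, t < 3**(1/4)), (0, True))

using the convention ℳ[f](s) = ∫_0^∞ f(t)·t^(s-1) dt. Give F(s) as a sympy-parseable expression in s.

remove the power substitution first: t**3 on [0, 1); 2*t on [1, sqrt(3))
remove the power substitution first: t**(3/2) on [0, 1); 2*sqrt(t) on [1, 3)
along the cuts 1, ℳ[f](s) splits into 2 integrals
on [0, 1) integrate f = t**6 against the kernel
segment [1, 3**(1/4)) carries 2*t**2; integrate it

(2*3**(s/4 + 1/2)*(s + 6) - s - 10)/((s + 2)*(s + 6))
  Re(s) > -6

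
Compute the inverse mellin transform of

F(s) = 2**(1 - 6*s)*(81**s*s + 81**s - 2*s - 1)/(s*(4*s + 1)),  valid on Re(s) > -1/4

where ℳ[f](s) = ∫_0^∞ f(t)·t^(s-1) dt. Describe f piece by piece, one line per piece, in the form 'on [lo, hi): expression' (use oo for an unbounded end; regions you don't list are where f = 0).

remove the power substitution first: sqrt(2)*sqrt(t) on [0, 1/8); -sqrt(2)*sqrt(t) + 2 on [1/8, 9/8)
strip the common scale on t: sqrt(t) on [0, 1/4); 2 - sqrt(t) on [1/4, 9/4)
back out the power substitution: t on [0, 1/2); 2 - t on [1/2, 3/2)
summing 2 kernel integrals split by 1/64 yields ℳ[f](s)
segment 0 to 1/64 holds sqrt(2)*t**(1/4); add its integral
for t in [1/64, 81/64): the term is ∫ (-sqrt(2)*t**(1/4) + 2)·t^(s-1)

on [0, 1/64): sqrt(2)*t**(1/4)
on [1/64, 81/64): -sqrt(2)*t**(1/4) + 2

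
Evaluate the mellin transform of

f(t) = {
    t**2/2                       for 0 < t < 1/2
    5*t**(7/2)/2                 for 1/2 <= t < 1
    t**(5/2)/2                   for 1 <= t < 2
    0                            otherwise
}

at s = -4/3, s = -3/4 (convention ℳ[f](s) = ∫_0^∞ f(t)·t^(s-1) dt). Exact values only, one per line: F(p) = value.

slice at 1/2, 1, transform all 3 pieces, and sum them
∫ t**2/2·t^(s-1) over [0, 1/2)
segment [1/2, 1) carries 5*t**(7/2)/2; integrate it
segment [1, 2) carries t**(5/2)/2; integrate it

F(-4/3) = -15*2**(5/6)/104 + 3*2**(1/3)/8 + 66/91 + 6*2**(1/6)/7
F(-3/4) = -5*2**(1/4)/44 + 48/77 + 47*2**(3/4)/70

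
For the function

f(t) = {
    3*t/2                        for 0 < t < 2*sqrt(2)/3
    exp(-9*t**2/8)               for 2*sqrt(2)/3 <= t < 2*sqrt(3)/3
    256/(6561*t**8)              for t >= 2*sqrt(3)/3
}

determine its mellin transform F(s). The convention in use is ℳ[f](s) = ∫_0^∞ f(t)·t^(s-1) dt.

2**s*(81*2**(s/2)*(s - 8)*(s + 1)*uppergamma(s/2, 1) - 81*2**(s/2)*(s - 8)*(s + 1)*uppergamma(s/2, 3/2) + 162*2**(s/2 + 1/2)*(s - 8) - 2*3**(s/2)*(s + 1))/(162*3**s*(s - 8)*(s + 1))
  -1 < Re(s) < 8

remove the common scale on t first: t on [0, sqrt(2)); exp(-t**2/2) on [sqrt(2), sqrt(3)); t**(-8) on [sqrt(3), ∞)
remove the power substitution first: sqrt(t) on [0, 2); exp(-t/2) on [2, 3); t**(-4) on [3, ∞)
slice at 2*sqrt(2)/3, 2*sqrt(3)/3, transform all 3 pieces, and sum them
between 0 and 2*sqrt(2)/3 the integrand is 3*t/2·t^(s-1)
for t in [2*sqrt(2)/3, 2*sqrt(3)/3): the term is ∫ exp(-9*t**2/8)·t^(s-1)
between 2*sqrt(3)/3 and ∞ the integrand is 256/(6561*t**8)·t^(s-1)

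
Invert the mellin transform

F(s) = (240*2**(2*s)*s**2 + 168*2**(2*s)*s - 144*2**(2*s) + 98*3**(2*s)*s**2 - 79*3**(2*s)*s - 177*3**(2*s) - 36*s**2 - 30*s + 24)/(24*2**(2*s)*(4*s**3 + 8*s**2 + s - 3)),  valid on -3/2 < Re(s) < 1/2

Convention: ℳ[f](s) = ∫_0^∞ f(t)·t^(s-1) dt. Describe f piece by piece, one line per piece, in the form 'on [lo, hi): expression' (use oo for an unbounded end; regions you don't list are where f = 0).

strip the shared t-power: sqrt(t) on [0, 1/4); 2*sqrt(t) + 1 on [1/4, 1); sqrt(t)/2 on [1, 9/4); …
peel off the power substitution: t on [0, 1/2); 2*t + 1 on [1/2, 1); t/2 on [1, 3/2); …
along the cuts 1/4, 1, 9/4, ℳ[f](s) splits into 4 integrals
∫ over [0, 1/4) of t**(3/2)·t^(s-1) joins the sum
for t in [1/4, 1): the term is ∫ t*(2*sqrt(t) + 1)·t^(s-1)
piece [1, 9/4): integrate t**(3/2)/2 against the kernel
segment [9/4, ∞) carries 1/sqrt(t); integrate it

on [0, 1/4): t**(3/2)
on [1/4, 1): t*(2*sqrt(t) + 1)
on [1, 9/4): t**(3/2)/2
on [9/4, oo): 1/sqrt(t)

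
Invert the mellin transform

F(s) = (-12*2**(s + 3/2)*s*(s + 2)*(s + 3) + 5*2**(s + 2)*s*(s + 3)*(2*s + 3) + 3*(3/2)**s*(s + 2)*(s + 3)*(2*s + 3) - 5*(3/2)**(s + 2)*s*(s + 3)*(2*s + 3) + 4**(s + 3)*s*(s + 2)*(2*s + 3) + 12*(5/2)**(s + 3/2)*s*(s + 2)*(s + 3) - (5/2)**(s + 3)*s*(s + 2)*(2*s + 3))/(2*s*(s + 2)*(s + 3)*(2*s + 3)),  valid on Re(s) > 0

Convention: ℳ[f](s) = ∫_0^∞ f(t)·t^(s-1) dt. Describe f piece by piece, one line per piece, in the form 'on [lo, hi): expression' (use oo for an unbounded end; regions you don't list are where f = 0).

the 4 pieces separated at 3/2, 2, 5/2 each add one integral
∫ over [0, 3/2) of 3/2·t^(s-1) joins the sum
∫ over [3/2, 2) of 5*t**2/2·t^(s-1) joins the sum
∫ 3*t**(3/2)·t^(s-1) over [2, 5/2)
over [5/2, 4), the kernel integral of t**3/2 enters the sum

on [0, 3/2): 3/2
on [3/2, 2): 5*t**2/2
on [2, 5/2): 3*t**(3/2)
on [5/2, 4): t**3/2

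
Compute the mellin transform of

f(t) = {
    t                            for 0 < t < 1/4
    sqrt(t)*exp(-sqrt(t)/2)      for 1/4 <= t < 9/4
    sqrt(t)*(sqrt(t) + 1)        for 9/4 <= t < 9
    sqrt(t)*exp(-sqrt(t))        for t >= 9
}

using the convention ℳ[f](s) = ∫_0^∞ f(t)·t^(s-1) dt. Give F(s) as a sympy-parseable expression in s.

(16*2**(4*s)*(s + 1)*(2*s + 1)*uppergamma(2*s + 1, 1/4) - 16*2**(4*s)*(s + 1)*(2*s + 1)*uppergamma(2*s + 1, 3/4) + 8*2**(2*s)*(s + 1)*(2*s + 1)*uppergamma(2*s + 1, 3) - 15*3**(2*s)*(2*s + 1) - 6*3**(2*s) + 48*6**(2*s)*(2*s + 1) + 12*6**(2*s) + 2*s + 1)/(4*2**(2*s)*(s + 1)*(2*s + 1))
  Re(s) > -1

invert the shared t-power to get sqrt(t) on [0, 1/4); exp(-sqrt(t)/2) on [1/4, 9/4); sqrt(t) + 1 on [9/4, 9); …
the power substitution comes off first: t on [0, 1/2); exp(-t/2) on [1/2, 3/2); t + 1 on [3/2, 3); …
treat the 4 regions marked off by 1/4, 9/4, 9 separately and sum
over [0, 1/4), the kernel integral of t enters the sum
[1/4, 9/4) adds the kernel integral of sqrt(t)*exp(-sqrt(t)/2)
∫ over [9/4, 9) of sqrt(t)*(sqrt(t) + 1)·t^(s-1) joins the sum
the [9, ∞) slice contributes ∫ sqrt(t)*exp(-sqrt(t))·t^(s-1) dt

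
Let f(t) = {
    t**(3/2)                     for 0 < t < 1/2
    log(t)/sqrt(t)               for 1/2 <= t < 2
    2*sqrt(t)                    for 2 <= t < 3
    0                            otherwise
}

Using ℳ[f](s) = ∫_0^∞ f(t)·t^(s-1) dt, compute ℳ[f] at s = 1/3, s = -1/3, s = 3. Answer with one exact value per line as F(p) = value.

remove the shared t-power first: t on [0, 1/2); log(t)/t on [1/2, 2); 2 on [2, 3)
strip the shared t-power: t**2 on [0, 1/2); log(t) on [1/2, 2); 2*t on [2, 3)
linearity at 1/2, 2 turns ℳ[f](s) into 3 summed integrals
between 0 and 1/2 the integrand is t**(3/2)·t^(s-1)
on [1/2, 2) integrate f = log(t)/sqrt(t) against the kernel
segment [2, 3) carries 2*sqrt(t); integrate it

F(1/3) = 3*2**(1/6)*(-748*2**(2/3) - log(2**(110*2**(2/3) + 220)) + 44*6**(5/6) + 1325)/110
F(-1/3) = 3*2**(5/6)*(-742*2**(1/3) - log(2**(35*2**(1/3) + 140)) + 193 + 700*6**(1/6))/350
F(3) = sqrt(2)*(-130649 + 41580*log(2) + 194400*sqrt(6))/25200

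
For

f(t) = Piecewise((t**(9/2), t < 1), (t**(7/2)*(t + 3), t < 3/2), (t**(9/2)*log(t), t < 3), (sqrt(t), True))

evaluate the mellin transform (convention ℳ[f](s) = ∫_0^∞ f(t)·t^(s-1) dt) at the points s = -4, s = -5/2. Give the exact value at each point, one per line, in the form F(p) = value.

back out the shared t-power: t**4 on [0, 1); t**3*(t + 3) on [1, 3/2); t**4*log(t) on [3/2, 3); …
undo the shared t-power: t**2 on [0, 1); t*(t + 3) on [1, 3/2); t**2*log(t) on [3/2, 3); …
undo the shared t-power: t on [0, 1); t + 3 on [1, 3/2); t*log(t) on [3/2, 3); …
slice at 1, 3/2, 3, transform all 4 pieces, and sum them
piece [0, 1): integrate t**(9/2) against the kernel
∫ over [1, 3/2) of t**(7/2)*(t + 3)·t^(s-1) joins the sum
on [3/2, 3) integrate f = t**(9/2)*log(t) against the kernel
segment 3 to ∞ holds sqrt(t); add its integral

F(-4) = -2266*sqrt(3)/567 + sqrt(6) + log(2**(sqrt(6))*3**(-sqrt(6) + 2*sqrt(3))) + 6
F(-5/2) = 9*log(2)/8 + 143/144 + 27*log(3)/8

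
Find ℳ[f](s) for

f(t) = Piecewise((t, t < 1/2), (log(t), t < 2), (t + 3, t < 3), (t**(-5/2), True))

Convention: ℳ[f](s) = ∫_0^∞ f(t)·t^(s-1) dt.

(-270*2**(2*s)*s**2*(2*s - 5) + 54*2**(2*s)*s*(s + 1)*(2*s - 5)*log(2) - 162*2**(2*s)*s*(2*s - 5) - 54*2**(2*s)*(s + 1)*(2*s - 5) - 4*sqrt(3)*6**s*s**2*(s + 1) + 324*6**s*s**2*(2*s - 5) + 162*6**s*s*(2*s - 5) + 27*s**2*(2*s - 5) + 54*s*(s + 1)*(2*s - 5)*log(2) + (2*s - 5)*(54*s + 54))/(54*2**s*s**2*(s + 1)*(2*s - 5))
  -1 < Re(s) < 5/2

linearity at 1/2, 2, 3 turns ℳ[f](s) into 4 summed integrals
for t in [0, 1/2): the term is ∫ t·t^(s-1)
∫ log(t)·t^(s-1) over [1/2, 2)
for t in [2, 3): the term is ∫ (t + 3)·t^(s-1)
on [3, ∞) integrate f = t**(-5/2) against the kernel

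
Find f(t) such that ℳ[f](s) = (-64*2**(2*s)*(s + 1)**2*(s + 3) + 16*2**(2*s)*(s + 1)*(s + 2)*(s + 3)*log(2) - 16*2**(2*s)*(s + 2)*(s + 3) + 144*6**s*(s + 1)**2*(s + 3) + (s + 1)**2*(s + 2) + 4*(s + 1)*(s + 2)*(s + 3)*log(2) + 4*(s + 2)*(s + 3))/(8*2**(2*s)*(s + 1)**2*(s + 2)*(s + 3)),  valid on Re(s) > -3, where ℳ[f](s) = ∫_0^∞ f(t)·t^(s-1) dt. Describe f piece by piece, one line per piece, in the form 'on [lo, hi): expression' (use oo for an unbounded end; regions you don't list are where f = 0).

on [0, 1/4): 8*t**3
on [1/4, 1): 2*t*log(2*t)
on [1, 3/2): 8*t**2

back out the common scale on t: t**3 on [0, 1/2); t*log(t) on [1/2, 2); 2*t**2 on [2, 3)
peel off the shared t-power: t**2 on [0, 1/2); log(t) on [1/2, 2); 2*t on [2, 3)
along the cuts 1/4, 1, ℳ[f](s) splits into 3 integrals
on [0, 1/4) integrate f = 8*t**3 against the kernel
on [1/4, 1) integrate f = 2*t*log(2*t) against the kernel
for t in [1, 3/2): the term is ∫ 8*t**2·t^(s-1)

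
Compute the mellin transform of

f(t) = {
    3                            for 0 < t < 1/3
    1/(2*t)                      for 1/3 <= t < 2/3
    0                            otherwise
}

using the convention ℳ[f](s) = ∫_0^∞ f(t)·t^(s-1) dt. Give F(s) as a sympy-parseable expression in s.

back out the shared t-power: 3*t on [0, 1/3); 1/2 on [1/3, 2/3)
the common scale on t comes off first: t on [0, 1); 1/2 on [1, 2)
treat the 2 regions marked off by 1/3 separately and sum
over [0, 1/3), the kernel integral of 3 enters the sum
for t in [1/3, 2/3): the term is ∫ 1/(2*t)·t^(s-1)

3**(1 - s)*(2**s*s + 2*s - 4)/(4*s*(s - 1))
  Re(s) > 0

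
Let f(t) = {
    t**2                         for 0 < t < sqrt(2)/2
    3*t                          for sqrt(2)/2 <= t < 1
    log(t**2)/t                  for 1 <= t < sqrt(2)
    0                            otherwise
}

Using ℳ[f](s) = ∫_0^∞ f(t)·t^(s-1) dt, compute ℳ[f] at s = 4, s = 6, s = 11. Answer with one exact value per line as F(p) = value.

F(4) = sqrt(2)*(-748 + 960*log(2) + 607*sqrt(2))/1440
F(6) = sqrt(2)*(-15536 + 11567*sqrt(2) + 35840*log(2))/44800
F(11) = -2393/6400 + sqrt(2)/1664 + 16*log(2)/5

the shared t-power comes off first: t**3 on [0, sqrt(2)/2); 3*t**2 on [sqrt(2)/2, 1); log(t**2) on [1, sqrt(2))
peel off the power substitution: t**(3/2) on [0, 1/2); 3*t on [1/2, 1); log(t) on [1, 2)
summing 3 kernel integrals split by sqrt(2)/2, 1 yields ℳ[f](s)
segment 0 to sqrt(2)/2 holds t**2; add its integral
over [sqrt(2)/2, 1), the kernel integral of 3*t enters the sum
piece [1, sqrt(2)): integrate log(t**2)/t against the kernel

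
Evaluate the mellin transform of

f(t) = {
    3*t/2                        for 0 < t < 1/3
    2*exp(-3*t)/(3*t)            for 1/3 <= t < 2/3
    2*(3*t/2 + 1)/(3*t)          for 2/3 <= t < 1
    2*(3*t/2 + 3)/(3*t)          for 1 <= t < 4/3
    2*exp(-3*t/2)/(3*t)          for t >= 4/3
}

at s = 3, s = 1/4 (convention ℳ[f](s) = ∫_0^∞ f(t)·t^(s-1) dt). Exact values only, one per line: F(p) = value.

back out the common scale on t: t on [0, 1/2); exp(-2*t)/t on [1/2, 1); (t + 1)/t on [1, 3/2); …
back out the shared t-power: t**2 on [0, 1/2); exp(-2*t) on [1/2, 1); t + 1 on [1, 3/2); …
f breaks at 1/3, 2/3, 1, 4/3 into 5 integrals to sum
∫ 3*t/2·t^(s-1) over [0, 1/3)
segment [1/3, 2/3) carries 2*exp(-3*t)/(3*t); integrate it
for t in [2/3, 1): the term is ∫ 2*(3*t/2 + 1)/(3*t)·t^(s-1)
piece [1, 4/3): integrate 2*(3*t/2 + 3)/(3*t) against the kernel
∫ over [4/3, ∞) of 2*exp(-3*t/2)/(3*t)·t^(s-1) joins the sum

F(3) = (96*E + 432 + 1075*exp(2))*exp(-2)/648
F(1/4) = 3**(3/4)*(-120*2**(1/4) - 90*uppergamma(-3/4, 2) + 45*2**(1/4)*uppergamma(-3/4, 2) + 90*uppergamma(-3/4, 1) + 18 + 80*3**(1/4) + 90*sqrt(2))/135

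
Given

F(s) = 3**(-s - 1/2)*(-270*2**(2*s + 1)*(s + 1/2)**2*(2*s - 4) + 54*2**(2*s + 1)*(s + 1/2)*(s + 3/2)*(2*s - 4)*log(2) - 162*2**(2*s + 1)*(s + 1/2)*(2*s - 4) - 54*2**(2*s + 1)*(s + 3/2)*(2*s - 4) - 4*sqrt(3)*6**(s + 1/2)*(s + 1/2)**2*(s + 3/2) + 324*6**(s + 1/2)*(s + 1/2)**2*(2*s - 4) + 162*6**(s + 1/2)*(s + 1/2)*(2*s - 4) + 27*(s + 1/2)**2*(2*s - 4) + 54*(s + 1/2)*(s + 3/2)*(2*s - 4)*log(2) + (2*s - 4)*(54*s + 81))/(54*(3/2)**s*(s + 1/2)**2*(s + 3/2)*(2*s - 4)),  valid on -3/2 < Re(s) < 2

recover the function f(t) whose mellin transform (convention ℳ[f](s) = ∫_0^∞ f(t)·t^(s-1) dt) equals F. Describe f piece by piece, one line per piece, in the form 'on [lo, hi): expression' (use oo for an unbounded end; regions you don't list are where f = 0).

invert the common scale on t to get 3*t**(3/2)/2 on [0, 1/3); sqrt(t)*log(3*t/2) on [1/3, 4/3); sqrt(t)*(3*t/2 + 3) on [4/3, 2); …
invert the shared t-power to get 3*t/2 on [0, 1/3); log(3*t/2) on [1/3, 4/3); 3*t/2 + 3 on [4/3, 2); …
peel off the common scale on t: t on [0, 1/2); log(t) on [1/2, 2); t + 3 on [2, 3); …
decompose at 2/9, 8/9, 4/3; ℳ[f](s) sums the 4 pieces' integrals
∫ 9*sqrt(6)*t**(3/2)/8·t^(s-1) over [0, 2/9)
[2/9, 8/9) adds the kernel integral of sqrt(6)*sqrt(t)*log(9*t/4)/2
segment 8/9 to 4/3 holds sqrt(6)*sqrt(t)*(9*t/4 + 3)/2; add its integral
between 4/3 and ∞ the integrand is 16*sqrt(6)/(243*t**2)·t^(s-1)

on [0, 2/9): 9*sqrt(6)*t**(3/2)/8
on [2/9, 8/9): sqrt(6)*sqrt(t)*log(9*t/4)/2
on [8/9, 4/3): sqrt(6)*sqrt(t)*(9*t/4 + 3)/2
on [4/3, oo): 16*sqrt(6)/(243*t**2)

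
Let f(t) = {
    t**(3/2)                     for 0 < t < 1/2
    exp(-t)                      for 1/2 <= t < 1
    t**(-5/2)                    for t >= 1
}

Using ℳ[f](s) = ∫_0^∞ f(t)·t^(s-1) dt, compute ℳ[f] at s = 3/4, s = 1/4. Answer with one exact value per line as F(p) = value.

split f at 1/2, 1: ℳ[f](s) collects 3 kernel integrals
piece [0, 1/2): integrate t**(3/2) against the kernel
for t in [1/2, 1): the term is ∫ exp(-t)·t^(s-1)
for t in [1, ∞): the term is ∫ t**(-5/2)·t^(s-1)

F(3/4) = -uppergamma(3/4, 1) + 2**(3/4)/18 + 4/7 + uppergamma(3/4, 1/2)
F(1/4) = -uppergamma(1/4, 1) + 2**(1/4)/7 + 4/9 + uppergamma(1/4, 1/2)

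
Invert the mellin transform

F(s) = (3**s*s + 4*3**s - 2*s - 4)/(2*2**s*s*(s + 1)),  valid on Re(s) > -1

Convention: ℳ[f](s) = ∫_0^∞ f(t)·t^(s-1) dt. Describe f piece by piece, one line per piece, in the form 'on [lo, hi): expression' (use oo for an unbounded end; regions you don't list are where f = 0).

on [0, 1/2): t
on [1/2, 3/2): 2 - t

decompose at 1/2; ℳ[f](s) sums the 2 pieces' integrals
[0, 1/2) adds the kernel integral of t
the [1/2, 3/2) slice contributes ∫ (2 - t)·t^(s-1) dt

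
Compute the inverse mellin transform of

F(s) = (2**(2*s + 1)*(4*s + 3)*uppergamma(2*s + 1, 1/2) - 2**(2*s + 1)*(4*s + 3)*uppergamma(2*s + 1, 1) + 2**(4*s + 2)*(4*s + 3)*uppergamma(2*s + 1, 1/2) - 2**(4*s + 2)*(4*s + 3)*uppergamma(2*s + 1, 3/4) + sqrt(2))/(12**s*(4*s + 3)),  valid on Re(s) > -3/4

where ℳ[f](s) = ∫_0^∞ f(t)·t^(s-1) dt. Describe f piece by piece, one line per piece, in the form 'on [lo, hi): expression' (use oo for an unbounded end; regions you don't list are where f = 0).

peel off the common scale on t: t**(3/4) on [0, 1/4); sqrt(t)*exp(-sqrt(t)) on [1/4, 1); sqrt(t)*exp(-sqrt(t)/2) on [1, 9/4)
strip the shared t-power: t**(1/4) on [0, 1/4); exp(-sqrt(t)) on [1/4, 1); exp(-sqrt(t)/2) on [1, 9/4)
the power substitution comes off first: sqrt(t) on [0, 1/2); exp(-t) on [1/2, 1); exp(-t/2) on [1, 3/2)
breakpoints 1/12, 1/3: one integral from each of the 3 segments
on [0, 1/12): add ∫ 3**(3/4)*t**(3/4)·t^(s-1) dt
∫ over [1/12, 1/3) of sqrt(3)*sqrt(t)*exp(-sqrt(3)*sqrt(t))·t^(s-1) joins the sum
the [1/3, 3/4) slice contributes ∫ sqrt(3)*sqrt(t)*exp(-sqrt(3)*sqrt(t)/2)·t^(s-1) dt

on [0, 1/12): 3**(3/4)*t**(3/4)
on [1/12, 1/3): sqrt(3)*sqrt(t)*exp(-sqrt(3)*sqrt(t))
on [1/3, 3/4): sqrt(3)*sqrt(t)*exp(-sqrt(3)*sqrt(t)/2)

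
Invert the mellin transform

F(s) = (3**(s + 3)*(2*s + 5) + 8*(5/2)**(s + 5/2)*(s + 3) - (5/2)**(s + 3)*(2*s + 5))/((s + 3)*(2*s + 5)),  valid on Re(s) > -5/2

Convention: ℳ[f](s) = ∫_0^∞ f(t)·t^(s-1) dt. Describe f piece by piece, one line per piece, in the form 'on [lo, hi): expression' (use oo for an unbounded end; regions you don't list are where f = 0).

along the cuts 5/2, ℳ[f](s) splits into 2 integrals
segment [0, 5/2) carries 4*t**(5/2); integrate it
[5/2, 3) adds the kernel integral of t**3

on [0, 5/2): 4*t**(5/2)
on [5/2, 3): t**3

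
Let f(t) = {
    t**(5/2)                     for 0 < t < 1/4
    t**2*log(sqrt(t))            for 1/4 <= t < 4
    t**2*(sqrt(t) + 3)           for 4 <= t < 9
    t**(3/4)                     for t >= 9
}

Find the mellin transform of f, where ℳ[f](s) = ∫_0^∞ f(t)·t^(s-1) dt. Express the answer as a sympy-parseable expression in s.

2**(-2*s - 4)*(-1080*2**(4*s + 8)*(s + 2)**2*(4*s + 3) + 108*2**(4*s + 8)*(s + 2)*(2*s + 5)*(4*s + 3)*log(2) - 324*2**(4*s + 8)*(s + 2)*(4*s + 3) - 54*2**(4*s + 8)*(2*s + 5)*(4*s + 3) - 16*sqrt(3)*6**(2*s + 4)*(s + 2)**2*(2*s + 5) + 1296*6**(2*s + 4)*(s + 2)**2*(4*s + 3) + 324*6**(2*s + 4)*(s + 2)*(4*s + 3) + 108*(s + 2)**2*(4*s + 3) + 108*(s + 2)*(2*s + 5)*(4*s + 3)*log(2) + (4*s + 3)*(108*s + 270))/(108*(s + 2)**2*(2*s + 5)*(4*s + 3))
  -5/2 < Re(s) < -3/4

strip the shared t-power: sqrt(t) on [0, 1/4); log(sqrt(t)) on [1/4, 4); sqrt(t) + 3 on [4, 9); …
undo the power substitution: t on [0, 1/2); log(t) on [1/2, 2); t + 3 on [2, 3); …
summing 4 kernel integrals split by 1/4, 4, 9 yields ℳ[f](s)
segment [0, 1/4) carries t**(5/2); integrate it
the [1/4, 4) slice contributes ∫ t**2*log(sqrt(t))·t^(s-1) dt
[4, 9) adds the kernel integral of t**2*(sqrt(t) + 3)
between 9 and ∞ the integrand is t**(3/4)·t^(s-1)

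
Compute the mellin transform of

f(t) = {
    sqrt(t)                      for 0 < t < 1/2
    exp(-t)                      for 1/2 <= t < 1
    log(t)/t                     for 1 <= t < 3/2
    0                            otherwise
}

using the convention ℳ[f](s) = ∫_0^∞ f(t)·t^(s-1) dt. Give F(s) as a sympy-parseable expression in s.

(3*2**s*(2*s + 1)*(s**2 - 2*s + 1)*uppergamma(s, 1/2) - 3*2**s*(2*s + 1)*(s**2 - 2*s + 1)*uppergamma(s, 1) + 3*2**s*(2*s + 1) + 3**s*s*(2*s + 1)*(-2*log(2) + 2*log(3)) - 2*3**s*(2*s + 1) + 3**s*(2*s + 1)*(-2*log(3) + 2*log(2)) + 3*sqrt(2)*(s**2 - 2*s + 1))/(3*2**s*(2*s + 1)*(s**2 - 2*s + 1))
  Re(s) > -1/2

treat the 3 regions marked off by 1/2, 1 separately and sum
on [0, 1/2): add ∫ sqrt(t)·t^(s-1) dt
on [1/2, 1) integrate f = exp(-t) against the kernel
segment [1, 3/2) carries log(t)/t; integrate it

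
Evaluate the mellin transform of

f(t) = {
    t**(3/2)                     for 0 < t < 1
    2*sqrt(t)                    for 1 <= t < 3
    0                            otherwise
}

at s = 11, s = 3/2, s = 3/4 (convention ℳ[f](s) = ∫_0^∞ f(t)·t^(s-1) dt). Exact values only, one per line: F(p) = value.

slice at 1, transform all 2 pieces, and sum them
piece [0, 1): integrate t**(3/2) against the kernel
∫ 2*sqrt(t)·t^(s-1) over [1, 3)

F(11) = -54/575 + 708588*sqrt(3)/23
F(3/2) = 25/3
F(3/4) = -52/45 + 24*3**(1/4)/5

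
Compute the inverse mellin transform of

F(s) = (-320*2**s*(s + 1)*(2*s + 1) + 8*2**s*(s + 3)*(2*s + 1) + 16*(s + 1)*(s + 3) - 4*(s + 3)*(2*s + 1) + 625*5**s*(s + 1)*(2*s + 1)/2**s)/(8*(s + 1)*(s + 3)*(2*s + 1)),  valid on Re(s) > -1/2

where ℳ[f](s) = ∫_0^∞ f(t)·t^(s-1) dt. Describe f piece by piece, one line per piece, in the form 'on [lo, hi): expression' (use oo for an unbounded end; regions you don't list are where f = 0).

on [0, 1): sqrt(t)
on [1, 2): t/2
on [2, 5/2): 5*t**3

summing 3 kernel integrals split by 1, 2 yields ℳ[f](s)
on [0, 1) integrate f = sqrt(t) against the kernel
the [1, 2) slice contributes ∫ t/2·t^(s-1) dt
the [2, 5/2) slice contributes ∫ 5*t**3·t^(s-1) dt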